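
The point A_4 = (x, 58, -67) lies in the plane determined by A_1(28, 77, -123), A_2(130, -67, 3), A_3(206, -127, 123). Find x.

61

Coplanarity requires A_1A_2 · (A_1A_3 × A_1A_4) = 0.
A_1A_2 = (102, -144, 126), A_1A_3 = (178, -204, 246); the triple product is linear in x with coefficient -9720 and constant term 592920.
Setting it to zero: x = 61.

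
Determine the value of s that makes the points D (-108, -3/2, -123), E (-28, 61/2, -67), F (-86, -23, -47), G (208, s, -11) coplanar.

Normal to plane DEF: n = (3636, -4848, -2424); plane equation n·P = -87264.
Requiring n·G = -87264: (-4848)s + (782952) = -87264.
So s = 359/2.

359/2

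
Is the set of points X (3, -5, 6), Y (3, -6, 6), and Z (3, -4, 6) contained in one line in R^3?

Yes

XY = (0, -1, 0), XZ = (0, 1, 0).
Each component of XZ is -1 times the corresponding component of XY, so XZ = -1·XY and the points are collinear.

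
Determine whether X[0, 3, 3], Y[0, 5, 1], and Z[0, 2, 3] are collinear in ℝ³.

No

XY = (0, 2, -2), XZ = (0, -1, 0).
XY × XZ = (-2, 0, 0).
The cross product is nonzero, so the points do not lie on one line.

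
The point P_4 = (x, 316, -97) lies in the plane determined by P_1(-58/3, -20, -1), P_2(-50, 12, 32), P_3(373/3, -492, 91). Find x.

A normal to the plane is n = P_1P_2 × P_1P_3 = (18520, 22687/3, 29632/3).
P_4 lies in the plane iff n · P_1P_4 = 0.
This gives (18520)x + (5852320/3) = 0, so x = -316/3.

-316/3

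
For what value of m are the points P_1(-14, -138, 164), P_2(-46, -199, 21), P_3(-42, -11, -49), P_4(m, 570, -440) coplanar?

The points are coplanar iff P_1P_2 · (P_1P_3 × P_1P_4) = 0.
Expanding, this is linear in m: (31154)m + (1931548) = 0.
So m = -62.

-62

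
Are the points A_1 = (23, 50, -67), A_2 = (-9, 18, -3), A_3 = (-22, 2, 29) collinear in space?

No

A_1A_2 = (-32, -32, 64), A_1A_3 = (-45, -48, 96).
Comparing components 3 and 1: (64)(-45) − (-32)(96) = 192 ≠ 0, so A_1A_2 and A_1A_3 are not parallel and the points are not collinear.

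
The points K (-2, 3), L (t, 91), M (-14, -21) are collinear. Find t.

42

Collinearity: (L − K) must be parallel to (M − K) = (-12, -24).
Cross-multiplying the components: (t − (-2))·(-24) = (88)·(-12).
Solving gives t = 42.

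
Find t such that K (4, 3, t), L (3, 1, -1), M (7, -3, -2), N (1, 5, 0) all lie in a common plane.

The points are coplanar iff KL · (KM × KN) = 0.
Expanding, this is linear in t: (-8)t + (-4) = 0.
So t = -1/2.

-1/2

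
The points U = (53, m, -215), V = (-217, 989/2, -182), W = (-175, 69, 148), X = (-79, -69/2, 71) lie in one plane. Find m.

The points are coplanar iff UV · (UW × UX) = 0.
Expanding, this is linear in m: (-34914)m + (401511) = 0.
So m = 23/2.

23/2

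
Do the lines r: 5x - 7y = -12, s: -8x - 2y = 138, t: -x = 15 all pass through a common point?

Intersecting r and s: solving the 2×2 system gives (x, y) = (-15, -9).
Substitute into t: (-1)(-15) + (0)(-9) = 15.
This equals 15, so (-15, -9) lies on all three lines and they are concurrent.

Yes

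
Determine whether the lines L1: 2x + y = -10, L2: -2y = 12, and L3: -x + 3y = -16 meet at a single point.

Intersecting L1 and L2: solving the 2×2 system gives (x, y) = (-2, -6).
Substitute into L3: (-1)(-2) + (3)(-6) = -16.
This equals -16, so (-2, -6) lies on all three lines and they are concurrent.

Yes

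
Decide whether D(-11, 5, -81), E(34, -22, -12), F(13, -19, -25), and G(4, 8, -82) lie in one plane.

A normal to the plane through D, E, F is n = DE × DF = (144, -864, -432).
The plane has equation n·P = 29088. For G: n·G = 29088.
Equal, so G lies in the plane and all four are coplanar.

Yes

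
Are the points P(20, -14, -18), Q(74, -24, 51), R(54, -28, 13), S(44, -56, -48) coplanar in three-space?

Yes

A normal to the plane through P, Q, R is n = PQ × PR = (656, 672, -416).
The plane has equation n·X = 11200. For S: n·S = 11200.
Equal, so S lies in the plane and all four are coplanar.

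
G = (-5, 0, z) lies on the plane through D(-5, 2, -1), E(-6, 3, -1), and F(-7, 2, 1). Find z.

The plane through D, E, F has equation 2x + 2y + 2z = -8.
Substituting G: (2)z + (-10) = -8, so z = 1.

1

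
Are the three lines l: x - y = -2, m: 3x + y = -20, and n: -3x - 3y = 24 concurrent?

Intersecting l and m: solving the 2×2 system gives (x, y) = (-11/2, -7/2).
Substitute into n: (-3)(-11/2) + (-3)(-7/2) = 27.
But n requires 24 ≠ 27, so the three lines have no common point.

No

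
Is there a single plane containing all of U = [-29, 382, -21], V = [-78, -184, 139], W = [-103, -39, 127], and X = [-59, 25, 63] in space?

With U as base: UV = (-49, -566, 160), UW = (-74, -421, 148), UX = (-30, -357, 84).
UW × UX = (17472, 1776, 13788).
UV · (UW × UX) = 344736.
Since 344736 ≠ 0, the four points are not coplanar.

No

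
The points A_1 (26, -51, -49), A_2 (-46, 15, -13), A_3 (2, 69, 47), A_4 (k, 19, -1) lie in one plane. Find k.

-16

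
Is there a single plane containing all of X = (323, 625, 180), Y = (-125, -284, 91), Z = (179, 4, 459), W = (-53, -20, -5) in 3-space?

The four points are coplanar iff the 3×3 determinant with rows XY, XZ, XW is zero.
Rows: (-448, -909, -89), (-144, -621, 279), (-376, -645, -185).
Expanding along the first row: (-448)(294840) − (-909)(131544) + (-89)(-140616) = 0.
Zero determinant ⇒ coplanar.

Yes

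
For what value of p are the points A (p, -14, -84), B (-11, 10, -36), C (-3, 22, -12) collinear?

Collinearity requires AB × AC = 0; each component is linear in p.
The y-component gives (24)p + (648) = 0, so p = -27.
The remaining components then also vanish.

-27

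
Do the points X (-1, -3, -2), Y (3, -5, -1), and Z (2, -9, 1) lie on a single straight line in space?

XY = (4, -2, 1), XZ = (3, -6, 3).
XY × XZ = (0, -9, -18).
The cross product is nonzero, so the points do not lie on one line.

No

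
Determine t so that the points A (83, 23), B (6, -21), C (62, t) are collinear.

The three points are collinear iff det[AB; AC] = 0.
This determinant is linear in t: (-77)t + (847) = 0, so t = 11.

11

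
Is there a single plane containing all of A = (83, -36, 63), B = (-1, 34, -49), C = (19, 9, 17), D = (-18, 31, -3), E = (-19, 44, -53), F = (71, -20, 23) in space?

The plane through A, B, C has normal n = AB × AC = (1820, 3304, 700) and equation n·P = 76216.
Checking the remaining points: n·D = 67564, n·E = 73696, n·F = 79240.
Since n·D = 67564 ≠ 76216, D is off the plane and the points are not all coplanar.

No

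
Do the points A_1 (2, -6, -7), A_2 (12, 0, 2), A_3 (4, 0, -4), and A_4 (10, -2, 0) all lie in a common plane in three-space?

Yes

A normal to the plane through A_1, A_2, A_3 is n = A_1A_2 × A_1A_3 = (-36, -12, 48).
The plane has equation n·P = -336. For A_4: n·A_4 = -336.
Equal, so A_4 lies in the plane and all four are coplanar.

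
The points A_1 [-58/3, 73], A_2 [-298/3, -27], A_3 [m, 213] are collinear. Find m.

278/3

The three points are collinear iff det[A_1A_2; A_1A_3] = 0.
This determinant is linear in m: (100)m + (-27800/3) = 0, so m = 278/3.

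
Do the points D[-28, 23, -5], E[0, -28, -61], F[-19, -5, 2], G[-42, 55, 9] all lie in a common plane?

With D as base: DE = (28, -51, -56), DF = (9, -28, 7), DG = (-14, 32, 14).
DF × DG = (-616, -224, -104).
DE · (DF × DG) = 0.
The scalar triple product vanishes, so the four points are coplanar.

Yes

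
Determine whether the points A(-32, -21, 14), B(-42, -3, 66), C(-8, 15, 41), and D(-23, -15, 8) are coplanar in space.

No

A normal to the plane through A, B, C is n = AB × AC = (-1386, 1518, -792).
The plane has equation n·P = 1386. For D: n·D = 2772.
2772 ≠ 1386, so D is off the plane.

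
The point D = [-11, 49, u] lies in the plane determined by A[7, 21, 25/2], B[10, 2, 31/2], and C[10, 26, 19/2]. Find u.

16

Coplanarity requires AB · (AC × AD) = 0.
AB = (3, -19, 3), AC = (3, 5, -3); the triple product is linear in u with coefficient 72 and constant term -1152.
Setting it to zero: u = 16.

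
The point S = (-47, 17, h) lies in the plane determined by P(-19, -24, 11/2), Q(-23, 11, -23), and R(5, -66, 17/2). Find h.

Coplanarity requires PQ · (PR × PS) = 0.
PQ = (-4, 35, -57/2), PR = (24, -42, 3); the triple product is linear in h with coefficient -672 and constant term 6720.
Setting it to zero: h = 10.

10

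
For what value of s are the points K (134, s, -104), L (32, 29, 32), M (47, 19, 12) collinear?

-39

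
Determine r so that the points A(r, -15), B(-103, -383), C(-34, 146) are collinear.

-55

Collinearity: (A − B) must be parallel to (C − B) = (69, 529).
Cross-multiplying the components: (r − (-103))·(529) = (368)·(69).
Solving gives r = -55.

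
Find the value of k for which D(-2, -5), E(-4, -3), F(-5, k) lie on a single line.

The three points are collinear iff det[DE; DF] = 0.
This determinant is linear in k: (-2)k + (-4) = 0, so k = -2.

-2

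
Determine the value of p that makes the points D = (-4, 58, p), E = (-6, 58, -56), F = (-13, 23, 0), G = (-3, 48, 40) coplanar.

-24

Coplanarity ⇔ det[DE; DF; DG] = 0.
Expanding, this is linear in p: (-175)p + (-4200) = 0.
So p = -24.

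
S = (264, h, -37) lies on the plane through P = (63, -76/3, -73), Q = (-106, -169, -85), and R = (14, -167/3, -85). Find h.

A normal to the plane is n = PQ × PR = (1360, -1440, -5740/3).
S lies in the plane iff n · PS = 0.
This gives (-1440)h + (168000) = 0, so h = 350/3.

350/3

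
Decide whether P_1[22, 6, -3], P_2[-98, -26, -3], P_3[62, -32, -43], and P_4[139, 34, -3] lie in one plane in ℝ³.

No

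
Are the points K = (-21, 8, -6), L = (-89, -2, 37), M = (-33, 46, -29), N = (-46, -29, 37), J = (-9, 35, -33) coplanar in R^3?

No

The plane through K, L, M has normal n = KL × KM = (-1404, -2080, -2704) and equation n·P = 29068.
Checking the remaining points: n·N = 24856, n·J = 29068.
Since n·N = 24856 ≠ 29068, N is off the plane and the points are not all coplanar.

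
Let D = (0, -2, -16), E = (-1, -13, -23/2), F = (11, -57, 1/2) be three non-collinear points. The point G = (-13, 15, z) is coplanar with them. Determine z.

A normal to the plane is n = DE × DF = (66, 66, 176).
G lies in the plane iff n · DG = 0.
This gives (176)z + (3080) = 0, so z = -35/2.

-35/2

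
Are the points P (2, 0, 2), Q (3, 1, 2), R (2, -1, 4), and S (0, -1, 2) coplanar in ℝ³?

With P as base: PQ = (1, 1, 0), PR = (0, -1, 2), PS = (-2, -1, 0).
PR × PS = (2, -4, -2).
PQ · (PR × PS) = -2.
Since -2 ≠ 0, the four points are not coplanar.

No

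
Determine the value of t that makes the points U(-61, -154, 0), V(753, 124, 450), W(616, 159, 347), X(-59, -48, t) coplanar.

Coplanarity ⇔ det[UV; UW; UX] = 0.
Expanding, this is linear in t: (66576)t + (2263584) = 0.
So t = -34.

-34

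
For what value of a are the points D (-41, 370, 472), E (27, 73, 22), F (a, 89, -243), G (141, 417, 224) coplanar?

198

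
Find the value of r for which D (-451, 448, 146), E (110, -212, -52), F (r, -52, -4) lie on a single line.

-26

Collinearity requires DE × DF = 0; each component is linear in r.
The y-component gives (-198)r + (-5148) = 0, so r = -26.
The remaining components then also vanish.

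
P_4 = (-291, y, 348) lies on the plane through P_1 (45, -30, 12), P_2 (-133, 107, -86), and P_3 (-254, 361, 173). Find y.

486

The plane through P_1, P_2, P_3 has equation 60375x + 57960y − 28635z = 634455.
Substituting P_4: (57960)y + (-27534105) = 634455, so y = 486.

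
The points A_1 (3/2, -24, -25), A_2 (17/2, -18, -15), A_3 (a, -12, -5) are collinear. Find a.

Collinearity requires A_1A_2 × A_1A_3 = 0; each component is linear in a.
The y-component gives (10)a + (-155) = 0, so a = 31/2.
The remaining components then also vanish.

31/2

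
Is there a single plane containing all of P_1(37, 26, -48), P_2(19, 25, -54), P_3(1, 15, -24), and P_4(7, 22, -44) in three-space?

The four points are coplanar iff the 3×3 determinant with rows P_1P_2, P_1P_3, P_1P_4 is zero.
Rows: (-18, -1, -6), (-36, -11, 24), (-30, -4, 4).
Expanding along the first row: (-18)(52) − (-1)(576) + (-6)(-186) = 756.
Nonzero ⇒ not coplanar.

No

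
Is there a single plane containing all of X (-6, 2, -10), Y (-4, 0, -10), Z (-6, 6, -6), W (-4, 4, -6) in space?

Yes

The four points are coplanar iff the 3×3 determinant with rows XY, XZ, XW is zero.
Rows: (2, -2, 0), (0, 4, 4), (2, 2, 4).
Expanding along the first row: (2)(8) − (-2)(-8) + (0)(-8) = 0.
Zero determinant ⇒ coplanar.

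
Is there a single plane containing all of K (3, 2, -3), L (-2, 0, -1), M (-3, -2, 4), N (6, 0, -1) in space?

No

With K as base: KL = (-5, -2, 2), KM = (-6, -4, 7), KN = (3, -2, 2).
KM × KN = (6, 33, 24).
KL · (KM × KN) = -48.
Since -48 ≠ 0, the four points are not coplanar.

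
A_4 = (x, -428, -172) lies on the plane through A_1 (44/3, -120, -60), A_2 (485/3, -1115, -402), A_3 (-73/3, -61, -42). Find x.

-64/3

A normal to the plane is n = A_1A_2 × A_1A_3 = (2268, 10692, -30132).
A_4 lies in the plane iff n · A_1A_4 = 0.
This gives (2268)x + (48384) = 0, so x = -64/3.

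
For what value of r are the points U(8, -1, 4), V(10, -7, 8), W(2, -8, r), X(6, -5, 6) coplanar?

7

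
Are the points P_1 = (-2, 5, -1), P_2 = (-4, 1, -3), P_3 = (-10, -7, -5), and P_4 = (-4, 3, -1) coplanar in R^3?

The four points are coplanar iff the 3×3 determinant with rows P_1P_2, P_1P_3, P_1P_4 is zero.
Rows: (-2, -4, -2), (-8, -12, -4), (-2, -2, 0).
Expanding along the first row: (-2)(-8) − (-4)(-8) + (-2)(-8) = 0.
Zero determinant ⇒ coplanar.

Yes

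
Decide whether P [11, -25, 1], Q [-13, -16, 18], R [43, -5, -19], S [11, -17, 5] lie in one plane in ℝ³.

With P as base: PQ = (-24, 9, 17), PR = (32, 20, -20), PS = (0, 8, 4).
PR × PS = (240, -128, 256).
PQ · (PR × PS) = -2560.
Since -2560 ≠ 0, the four points are not coplanar.

No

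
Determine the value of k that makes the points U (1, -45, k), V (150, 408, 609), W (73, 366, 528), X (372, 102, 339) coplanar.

Coplanarity ⇔ det[UV; UW; UX] = 0.
Expanding, this is linear in k: (-32886)k + (460404) = 0.
So k = 14.

14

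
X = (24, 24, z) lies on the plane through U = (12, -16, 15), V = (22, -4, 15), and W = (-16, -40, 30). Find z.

55

A normal to the plane is n = UV × UW = (180, -150, 96).
X lies in the plane iff n · UX = 0.
This gives (96)z + (-5280) = 0, so z = 55.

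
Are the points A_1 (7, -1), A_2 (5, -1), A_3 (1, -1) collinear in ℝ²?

A_1A_2 = (-2, 0), A_1A_3 = (-6, 0).
Checking proportionality: A_1A_3 = 3·A_1A_2, so the vectors are parallel and the points are collinear.

Yes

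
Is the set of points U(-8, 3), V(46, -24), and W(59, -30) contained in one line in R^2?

UV = (54, -27), UW = (67, -33).
If collinear, UW would be a scalar multiple of UV. But (54)·(-33) ≠ (-27)·(67) (difference 27), so they are not parallel; the points are not collinear.

No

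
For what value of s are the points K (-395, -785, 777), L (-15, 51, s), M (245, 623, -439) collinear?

Direction KM = (640, 1408, -1216). From the x-coordinate of L, the parameter along the line is τ = (-15 − (-395))/640 = 19/32.
Then s = 777 + 19/32·(-1216) = 55.

55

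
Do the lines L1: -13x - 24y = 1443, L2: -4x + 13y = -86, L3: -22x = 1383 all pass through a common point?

Intersecting L1 and L2: solving the 2×2 system gives (x, y) = (-63, -26).
Substitute into L3: (-22)(-63) + (0)(-26) = 1386.
But L3 requires 1383 ≠ 1386, so the three lines have no common point.

No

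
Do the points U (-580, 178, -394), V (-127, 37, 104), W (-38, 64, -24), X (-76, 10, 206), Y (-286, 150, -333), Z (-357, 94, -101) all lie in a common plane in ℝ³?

No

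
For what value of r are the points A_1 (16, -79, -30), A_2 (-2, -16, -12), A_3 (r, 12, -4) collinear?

Direction A_1A_2 = (-18, 63, 18). From the y-coordinate of A_3, the parameter along the line is τ = (12 − (-79))/63 = 13/9.
Then r = 16 + 13/9·(-18) = -10.

-10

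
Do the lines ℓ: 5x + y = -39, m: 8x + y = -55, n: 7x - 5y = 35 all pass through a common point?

Lines aᵢx + bᵢy = cᵢ with pairwise distinct directions are concurrent exactly when det[aᵢ bᵢ cᵢ] = 0.
Here the determinant is -32.
Nonzero, so no common point exists.

No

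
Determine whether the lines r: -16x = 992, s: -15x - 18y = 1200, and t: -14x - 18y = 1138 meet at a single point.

Yes

Lines aᵢx + bᵢy = cᵢ with pairwise distinct directions are concurrent exactly when det[aᵢ bᵢ cᵢ] = 0.
Here the determinant is 0.
It vanishes, so the lines are concurrent at (-62, -15).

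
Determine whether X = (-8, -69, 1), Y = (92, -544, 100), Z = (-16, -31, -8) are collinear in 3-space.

No

XY = (100, -475, 99), XZ = (-8, 38, -9).
XY × XZ = (513, 108, 0).
The cross product is nonzero, so the points do not lie on one line.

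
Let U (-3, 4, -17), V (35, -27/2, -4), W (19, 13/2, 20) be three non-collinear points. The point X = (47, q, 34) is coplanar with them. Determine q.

Coplanarity requires UV · (UW × UX) = 0.
UV = (38, -35/2, 13), UW = (22, 5/2, 37); the triple product is linear in q with coefficient -1120 and constant term -5040.
Setting it to zero: q = -9/2.

-9/2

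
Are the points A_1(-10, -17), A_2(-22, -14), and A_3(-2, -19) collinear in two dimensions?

Yes

A_1A_2 = (-12, 3), A_1A_3 = (8, -2).
Checking proportionality: A_1A_3 = -2/3·A_1A_2, so the vectors are parallel and the points are collinear.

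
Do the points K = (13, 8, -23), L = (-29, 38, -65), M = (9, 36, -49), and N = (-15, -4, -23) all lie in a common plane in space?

The four points are coplanar iff the 3×3 determinant with rows KL, KM, KN is zero.
Rows: (-42, 30, -42), (-4, 28, -26), (-28, -12, 0).
Expanding along the first row: (-42)(-312) − (30)(-728) + (-42)(832) = 0.
Zero determinant ⇒ coplanar.

Yes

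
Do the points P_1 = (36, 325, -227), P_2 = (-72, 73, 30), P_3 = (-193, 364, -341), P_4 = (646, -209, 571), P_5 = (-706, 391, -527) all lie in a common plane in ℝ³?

Yes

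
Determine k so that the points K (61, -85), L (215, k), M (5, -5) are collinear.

-305

Collinearity: (L − K) must be parallel to (M − K) = (-56, 80).
Cross-multiplying the components: (k − (-85))·(-56) = (154)·(80).
Solving gives k = -305.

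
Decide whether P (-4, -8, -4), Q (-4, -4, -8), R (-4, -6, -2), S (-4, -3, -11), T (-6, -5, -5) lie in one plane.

No

The plane through P, Q, R has normal n = PQ × PR = (16, 0, 0) and equation n·X = -64.
Checking the remaining points: n·S = -64, n·T = -96.
Since n·T = -96 ≠ -64, T is off the plane and the points are not all coplanar.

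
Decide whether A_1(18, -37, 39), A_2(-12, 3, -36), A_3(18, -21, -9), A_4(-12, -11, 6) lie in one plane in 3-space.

Yes

The four points are coplanar iff the 3×3 determinant with rows A_1A_2, A_1A_3, A_1A_4 is zero.
Rows: (-30, 40, -75), (0, 16, -48), (-30, 26, -33).
Expanding along the first row: (-30)(720) − (40)(-1440) + (-75)(480) = 0.
Zero determinant ⇒ coplanar.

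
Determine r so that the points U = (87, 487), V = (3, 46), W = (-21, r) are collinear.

-80

The three points are collinear iff det[UV; UW] = 0.
This determinant is linear in r: (-84)r + (-6720) = 0, so r = -80.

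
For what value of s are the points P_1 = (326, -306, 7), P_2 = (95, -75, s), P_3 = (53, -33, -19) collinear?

Collinearity requires P_1P_2 × P_1P_3 = 0; each component is linear in s.
The x-component gives (-273)s + (-4095) = 0, so s = -15.
The remaining components then also vanish.

-15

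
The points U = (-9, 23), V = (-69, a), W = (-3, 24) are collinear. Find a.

13

The three points are collinear iff det[UV; UW] = 0.
This determinant is linear in a: (-6)a + (78) = 0, so a = 13.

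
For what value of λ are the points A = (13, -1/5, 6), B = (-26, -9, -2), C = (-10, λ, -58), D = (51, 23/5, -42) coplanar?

-47/5

Coplanarity ⇔ det[AB; AC; AD] = 0.
Expanding, this is linear in λ: (2176)λ + (102272/5) = 0.
So λ = -47/5.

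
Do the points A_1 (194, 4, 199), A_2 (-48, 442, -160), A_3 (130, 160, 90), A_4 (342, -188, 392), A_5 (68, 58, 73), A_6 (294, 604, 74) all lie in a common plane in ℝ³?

The plane through A_1, A_2, A_3 has normal n = A_1A_2 × A_1A_3 = (8262, -3402, -9720) and equation n·P = -345060.
Checking the remaining points: n·A_4 = -345060, n·A_5 = -345060, n·A_6 = -345060.
All equal -345060, so all 6 points lie in one plane.

Yes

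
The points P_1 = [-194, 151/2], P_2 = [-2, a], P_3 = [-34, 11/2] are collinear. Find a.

Collinearity: (P_2 − P_1) must be parallel to (P_3 − P_1) = (160, -70).
Cross-multiplying the components: (a − 151/2)·(160) = (192)·(-70).
Solving gives a = -17/2.

-17/2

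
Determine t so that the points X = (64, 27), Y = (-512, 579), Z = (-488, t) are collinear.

Collinearity: (Z − X) must be parallel to (Y − X) = (-576, 552).
Cross-multiplying the components: (t − 27)·(-576) = (-552)·(552).
Solving gives t = 556.

556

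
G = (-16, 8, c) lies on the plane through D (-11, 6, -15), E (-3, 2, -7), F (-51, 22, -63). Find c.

The plane through D, E, F has equation 64x + 64y − 32z = 160.
Substituting G: (-32)c + (-512) = 160, so c = -21.

-21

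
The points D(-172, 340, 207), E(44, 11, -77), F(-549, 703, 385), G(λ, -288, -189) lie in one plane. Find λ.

Coplanarity ⇔ det[DE; DF; DG] = 0.
Expanding, this is linear in λ: (44530)λ + (-17366700) = 0.
So λ = 390.

390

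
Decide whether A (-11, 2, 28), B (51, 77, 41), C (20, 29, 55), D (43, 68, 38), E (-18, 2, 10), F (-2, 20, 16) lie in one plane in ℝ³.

The plane through A, B, C has normal n = AB × AC = (1674, -1271, -651) and equation n·P = -39184.
Checking the remaining points: n·D = -39184, n·E = -39184, n·F = -39184.
All equal -39184, so all 6 points lie in one plane.

Yes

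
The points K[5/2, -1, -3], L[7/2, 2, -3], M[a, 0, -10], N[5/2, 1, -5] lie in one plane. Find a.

Normal to plane KLN: n = (-6, 2, 2); plane equation n·P = -23.
Requiring n·M = -23: (-6)a + (-20) = -23.
So a = 1/2.

1/2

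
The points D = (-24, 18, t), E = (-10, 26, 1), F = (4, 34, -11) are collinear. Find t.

Collinearity requires DE × DF = 0; each component is linear in t.
The x-component gives (8)t + (-104) = 0, so t = 13.
The remaining components then also vanish.

13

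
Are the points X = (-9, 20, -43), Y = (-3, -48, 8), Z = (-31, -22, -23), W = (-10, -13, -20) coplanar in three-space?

Yes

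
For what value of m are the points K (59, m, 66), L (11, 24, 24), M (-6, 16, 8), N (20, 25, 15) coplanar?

46

Coplanarity ⇔ det[KL; KM; KN] = 0.
Expanding, this is linear in m: (297)m + (-13662) = 0.
So m = 46.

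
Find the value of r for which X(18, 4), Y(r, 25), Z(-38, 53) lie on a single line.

Collinearity: (Y − X) must be parallel to (Z − X) = (-56, 49).
Cross-multiplying the components: (r − 18)·(49) = (21)·(-56).
Solving gives r = -6.

-6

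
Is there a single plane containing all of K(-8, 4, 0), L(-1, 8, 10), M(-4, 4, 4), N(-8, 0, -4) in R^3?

No

With K as base: KL = (7, 4, 10), KM = (4, 0, 4), KN = (0, -4, -4).
KM × KN = (16, 16, -16).
KL · (KM × KN) = 16.
Since 16 ≠ 0, the four points are not coplanar.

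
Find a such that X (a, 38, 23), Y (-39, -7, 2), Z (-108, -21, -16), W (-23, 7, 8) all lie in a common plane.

Coplanarity ⇔ det[XY; XZ; XW] = 0.
Expanding, this is linear in a: (-168)a + (3360) = 0.
So a = 20.

20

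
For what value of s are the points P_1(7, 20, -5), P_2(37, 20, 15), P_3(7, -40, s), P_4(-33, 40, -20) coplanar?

-40

Normal to plane P_1P_2P_4: n = (-400, -350, 600); plane equation n·P = -12800.
Requiring n·P_3 = -12800: (600)s + (11200) = -12800.
So s = -40.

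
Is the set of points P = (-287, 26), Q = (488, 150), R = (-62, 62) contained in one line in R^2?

PQ = (775, 124), PR = (225, 36).
det[PQ; PR] = (775)(36) − (124)(225) = 0.
The determinant is zero, so the points are collinear.

Yes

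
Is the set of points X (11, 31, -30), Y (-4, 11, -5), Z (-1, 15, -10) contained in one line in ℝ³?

XY = (-15, -20, 25), XZ = (-12, -16, 20).
Each component of XZ is 4/5 times the corresponding component of XY, so XZ = 4/5·XY and the points are collinear.

Yes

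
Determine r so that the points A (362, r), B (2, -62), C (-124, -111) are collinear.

78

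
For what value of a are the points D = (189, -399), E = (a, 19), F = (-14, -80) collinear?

The three points are collinear iff det[DE; DF] = 0.
This determinant is linear in a: (319)a + (24563) = 0, so a = -77.

-77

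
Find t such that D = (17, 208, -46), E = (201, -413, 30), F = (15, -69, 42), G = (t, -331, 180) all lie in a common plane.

Coplanarity ⇔ det[DE; DF; DG] = 0.
Expanding, this is linear in t: (-33596)t + (-2418912) = 0.
So t = -72.

-72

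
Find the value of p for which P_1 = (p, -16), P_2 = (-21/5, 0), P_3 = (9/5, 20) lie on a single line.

-9

Collinearity: (P_1 − P_2) must be parallel to (P_3 − P_2) = (6, 20).
Cross-multiplying the components: (p − (-21/5))·(20) = (-16)·(6).
Solving gives p = -9.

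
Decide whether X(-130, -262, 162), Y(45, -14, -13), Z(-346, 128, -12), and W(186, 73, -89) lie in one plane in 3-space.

A normal to the plane through X, Y, Z is n = XY × XZ = (25098, 68250, 121818).
The plane has equation n·P = -1409724. For W: n·W = -1191324.
-1191324 ≠ -1409724, so W is off the plane.

No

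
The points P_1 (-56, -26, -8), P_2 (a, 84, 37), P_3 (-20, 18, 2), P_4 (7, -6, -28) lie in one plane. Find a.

-4

The points are coplanar iff P_1P_2 · (P_1P_3 × P_1P_4) = 0.
Expanding, this is linear in a: (-1080)a + (-4320) = 0.
So a = -4.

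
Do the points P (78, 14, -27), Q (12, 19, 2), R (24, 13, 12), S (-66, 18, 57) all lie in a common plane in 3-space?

With P as base: PQ = (-66, 5, 29), PR = (-54, -1, 39), PS = (-144, 4, 84).
PR × PS = (-240, -1080, -360).
PQ · (PR × PS) = 0.
The scalar triple product vanishes, so the four points are coplanar.

Yes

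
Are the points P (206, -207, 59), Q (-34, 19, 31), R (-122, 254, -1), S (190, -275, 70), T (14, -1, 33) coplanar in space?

The plane through P, Q, R has normal n = PQ × PR = (-652, -5216, -36512) and equation n·X = -1208808.
Checking the remaining points: n·S = -1245320, n·T = -1208808.
Since n·S = -1245320 ≠ -1208808, S is off the plane and the points are not all coplanar.

No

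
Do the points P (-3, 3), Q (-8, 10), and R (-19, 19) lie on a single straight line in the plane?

No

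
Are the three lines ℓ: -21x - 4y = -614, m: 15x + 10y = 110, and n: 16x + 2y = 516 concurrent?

Yes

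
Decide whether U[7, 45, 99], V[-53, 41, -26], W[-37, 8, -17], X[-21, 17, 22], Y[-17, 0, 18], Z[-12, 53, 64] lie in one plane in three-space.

No

The plane through U, V, W has normal n = UV × UW = (-4161, -1460, 2044) and equation n·P = 107529.
Checking the remaining points: n·X = 107529, n·Y = 107529, n·Z = 103368.
Since n·Z = 103368 ≠ 107529, Z is off the plane and the points are not all coplanar.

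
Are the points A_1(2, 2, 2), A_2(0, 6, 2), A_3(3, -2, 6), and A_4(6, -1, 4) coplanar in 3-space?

No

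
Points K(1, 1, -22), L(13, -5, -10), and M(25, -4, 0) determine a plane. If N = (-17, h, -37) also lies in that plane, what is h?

-1/2

The plane through K, L, M has equation −72x + 24y + 84z = -1896.
Substituting N: (24)h + (-1884) = -1896, so h = -1/2.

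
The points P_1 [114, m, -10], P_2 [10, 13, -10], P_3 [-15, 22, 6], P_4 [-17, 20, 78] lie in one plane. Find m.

-27

The points are coplanar iff P_1P_2 · (P_1P_3 × P_1P_4) = 0.
Expanding, this is linear in m: (-1768)m + (-47736) = 0.
So m = -27.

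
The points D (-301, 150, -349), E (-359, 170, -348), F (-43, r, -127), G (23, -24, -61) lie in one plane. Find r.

13

Normal to plane DEG: n = (5934, 17028, 3612); plane equation n·P = -492522.
Requiring n·F = -492522: (17028)r + (-713886) = -492522.
So r = 13.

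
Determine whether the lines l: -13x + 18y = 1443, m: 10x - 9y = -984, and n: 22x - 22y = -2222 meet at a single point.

Yes

Lines aᵢx + bᵢy = cᵢ with pairwise distinct directions are concurrent exactly when det[aᵢ bᵢ cᵢ] = 0.
Here the determinant is 0.
It vanishes, so the lines are concurrent at (-75, 26).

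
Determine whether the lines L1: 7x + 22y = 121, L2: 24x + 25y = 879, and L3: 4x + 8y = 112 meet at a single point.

No

Intersecting L1 and L2: solving the 2×2 system gives (x, y) = (16313/353, -3249/353).
Substitute into L3: (4)(16313/353) + (8)(-3249/353) = 39260/353.
But L3 requires 112 ≠ 39260/353, so the three lines have no common point.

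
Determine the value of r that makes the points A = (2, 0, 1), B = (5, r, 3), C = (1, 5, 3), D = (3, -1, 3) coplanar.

-7

Coplanarity ⇔ det[AB; AC; AD] = 0.
Expanding, this is linear in r: (4)r + (28) = 0.
So r = -7.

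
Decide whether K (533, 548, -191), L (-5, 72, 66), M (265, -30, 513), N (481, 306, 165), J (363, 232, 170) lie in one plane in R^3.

Yes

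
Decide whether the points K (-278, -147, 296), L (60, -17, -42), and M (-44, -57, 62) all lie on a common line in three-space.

Yes

KL = (338, 130, -338), KM = (234, 90, -234).
KL × KM = (0, 0, 0).
The cross product vanishes, so the three points are collinear.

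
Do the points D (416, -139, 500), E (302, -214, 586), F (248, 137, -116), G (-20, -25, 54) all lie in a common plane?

No

A normal to the plane through D, E, F is n = DE × DF = (22464, -84672, -44064).
The plane has equation n·P = -917568. For G: n·G = -711936.
-711936 ≠ -917568, so G is off the plane.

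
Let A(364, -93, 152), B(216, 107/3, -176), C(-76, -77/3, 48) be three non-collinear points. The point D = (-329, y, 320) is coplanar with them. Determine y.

The plane through A, B, C has equation 8704x + 128928y + 46648z = -1731552.
Substituting D: (128928)y + (12063744) = -1731552, so y = -107.

-107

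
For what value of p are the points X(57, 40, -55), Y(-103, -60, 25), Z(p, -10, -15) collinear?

-23

Collinearity requires XY × XZ = 0; each component is linear in p.
The y-component gives (80)p + (1840) = 0, so p = -23.
The remaining components then also vanish.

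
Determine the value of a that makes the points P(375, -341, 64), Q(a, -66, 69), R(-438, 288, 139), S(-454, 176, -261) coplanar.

The points are coplanar iff PQ · (PR × PS) = 0.
Expanding, this is linear in a: (-243200)a + (1945600) = 0.
So a = 8.

8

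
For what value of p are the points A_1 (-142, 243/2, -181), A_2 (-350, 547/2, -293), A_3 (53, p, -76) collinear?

-21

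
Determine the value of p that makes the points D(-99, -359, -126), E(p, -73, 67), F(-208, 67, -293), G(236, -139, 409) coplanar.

Normal to plane DFG: n = (264650, 2370, -166690); plane equation n·P = -6048240.
Requiring n·E = -6048240: (264650)p + (-11341240) = -6048240.
So p = 20.

20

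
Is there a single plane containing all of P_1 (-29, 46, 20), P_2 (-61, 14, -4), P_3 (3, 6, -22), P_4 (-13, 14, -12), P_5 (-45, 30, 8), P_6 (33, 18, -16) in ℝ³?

Yes

The plane through P_1, P_2, P_3 has normal n = P_1P_2 × P_1P_3 = (384, -2112, 2304) and equation n·P = -62208.
Checking the remaining points: n·P_4 = -62208, n·P_5 = -62208, n·P_6 = -62208.
All equal -62208, so all 6 points lie in one plane.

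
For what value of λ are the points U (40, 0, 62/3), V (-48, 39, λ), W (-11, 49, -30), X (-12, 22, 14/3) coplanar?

-26/3

Normal to plane UWX: n = (992/3, 5456/3, 1426); plane equation n·P = 128092/3.
Requiring n·V = 128092/3: (1426)λ + (55056) = 128092/3.
So λ = -26/3.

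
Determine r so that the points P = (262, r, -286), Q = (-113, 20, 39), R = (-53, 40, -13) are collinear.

Collinearity requires PQ × PR = 0; each component is linear in r.
The x-component gives (52)r + (-7540) = 0, so r = 145.
The remaining components then also vanish.

145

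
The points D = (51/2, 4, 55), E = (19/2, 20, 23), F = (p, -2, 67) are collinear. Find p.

63/2

Direction DE = (-16, 16, -32). From the y-coordinate of F, the parameter along the line is τ = (-2 − 4)/16 = -3/8.
Then p = 51/2 + (-3/8)·(-16) = 63/2.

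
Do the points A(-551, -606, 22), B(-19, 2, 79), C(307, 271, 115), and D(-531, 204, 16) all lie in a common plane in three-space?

Yes

With A as base: AB = (532, 608, 57), AC = (858, 877, 93), AD = (20, 810, -6).
AC × AD = (-80592, 7008, 677440).
AB · (AC × AD) = 0.
The scalar triple product vanishes, so the four points are coplanar.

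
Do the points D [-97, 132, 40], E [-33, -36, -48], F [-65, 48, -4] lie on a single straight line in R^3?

DE = (64, -168, -88), DF = (32, -84, -44).
DE × DF = (0, 0, 0).
The cross product vanishes, so the three points are collinear.

Yes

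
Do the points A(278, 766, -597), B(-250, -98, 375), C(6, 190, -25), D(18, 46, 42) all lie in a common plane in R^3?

Yes

With A as base: AB = (-528, -864, 972), AC = (-272, -576, 572), AD = (-260, -720, 639).
AC × AD = (43776, 25088, 46080).
AB · (AC × AD) = 0.
The scalar triple product vanishes, so the four points are coplanar.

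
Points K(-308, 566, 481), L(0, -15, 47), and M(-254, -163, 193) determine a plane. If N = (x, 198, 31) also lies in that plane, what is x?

114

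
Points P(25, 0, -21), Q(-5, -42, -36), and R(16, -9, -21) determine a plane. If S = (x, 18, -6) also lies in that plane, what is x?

31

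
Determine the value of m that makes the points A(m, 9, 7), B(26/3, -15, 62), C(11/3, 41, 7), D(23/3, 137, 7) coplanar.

7/3

The points are coplanar iff AB · (AC × AD) = 0.
Expanding, this is linear in m: (-5280)m + (12320) = 0.
So m = 7/3.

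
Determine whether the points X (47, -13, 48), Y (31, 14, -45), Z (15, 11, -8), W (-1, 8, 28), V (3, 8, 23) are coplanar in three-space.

The plane through X, Y, Z has normal n = XY × XZ = (720, 2080, 480) and equation n·P = 29840.
Checking the remaining points: n·W = 29360, n·V = 29840.
Since n·W = 29360 ≠ 29840, W is off the plane and the points are not all coplanar.

No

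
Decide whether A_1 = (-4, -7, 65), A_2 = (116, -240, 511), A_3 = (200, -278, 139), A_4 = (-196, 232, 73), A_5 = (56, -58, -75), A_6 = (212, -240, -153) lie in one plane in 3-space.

The plane through A_1, A_2, A_3 has normal n = A_1A_2 × A_1A_3 = (103624, 82104, 15012) and equation n·P = -13444.
Checking the remaining points: n·A_4 = -166300, n·A_5 = -84988, n·A_6 = -33508.
Since n·A_4 = -166300 ≠ -13444, A_4 is off the plane and the points are not all coplanar.

No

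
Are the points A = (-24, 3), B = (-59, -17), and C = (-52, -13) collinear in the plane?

Yes

AB = (-35, -20), AC = (-28, -16).
Checking proportionality: AC = 4/5·AB, so the vectors are parallel and the points are collinear.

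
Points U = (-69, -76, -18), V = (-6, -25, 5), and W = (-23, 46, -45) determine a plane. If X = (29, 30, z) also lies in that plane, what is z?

4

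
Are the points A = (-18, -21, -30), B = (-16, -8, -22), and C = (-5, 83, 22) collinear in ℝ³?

No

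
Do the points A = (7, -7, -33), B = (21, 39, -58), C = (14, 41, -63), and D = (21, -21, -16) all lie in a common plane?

The four points are coplanar iff the 3×3 determinant with rows AB, AC, AD is zero.
Rows: (14, 46, -25), (7, 48, -30), (14, -14, 17).
Expanding along the first row: (14)(396) − (46)(539) + (-25)(-770) = 0.
Zero determinant ⇒ coplanar.

Yes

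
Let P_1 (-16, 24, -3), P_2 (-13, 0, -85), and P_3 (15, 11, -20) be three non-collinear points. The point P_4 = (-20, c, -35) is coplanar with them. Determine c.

A normal to the plane is n = P_1P_2 × P_1P_3 = (-658, -2491, 705).
P_4 lies in the plane iff n · P_1P_4 = 0.
This gives (-2491)c + (39856) = 0, so c = 16.

16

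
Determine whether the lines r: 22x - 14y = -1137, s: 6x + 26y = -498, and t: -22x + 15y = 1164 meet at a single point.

No

The three lines meet at one point iff the augmented coefficient matrix [aᵢ bᵢ cᵢ] has rank < 3, i.e. its determinant vanishes.
Here the determinant is 21846.
Nonzero, so no common point exists.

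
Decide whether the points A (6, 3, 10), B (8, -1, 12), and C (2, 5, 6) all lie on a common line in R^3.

AB = (2, -4, 2), AC = (-4, 2, -4).
AB × AC = (12, 0, -12).
The cross product is nonzero, so the points do not lie on one line.

No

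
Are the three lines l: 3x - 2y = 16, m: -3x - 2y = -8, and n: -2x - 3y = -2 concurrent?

The three lines meet at one point iff the augmented coefficient matrix [aᵢ bᵢ cᵢ] has rank < 3, i.e. its determinant vanishes.
Here the determinant is 0.
It vanishes, so the lines are concurrent at (4, -2).

Yes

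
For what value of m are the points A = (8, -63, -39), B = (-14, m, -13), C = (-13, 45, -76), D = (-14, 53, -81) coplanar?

-7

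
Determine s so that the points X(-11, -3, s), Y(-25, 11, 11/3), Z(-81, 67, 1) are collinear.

Collinearity requires XY × XZ = 0; each component is linear in s.
The x-component gives (56)s + (-728/3) = 0, so s = 13/3.
The remaining components then also vanish.

13/3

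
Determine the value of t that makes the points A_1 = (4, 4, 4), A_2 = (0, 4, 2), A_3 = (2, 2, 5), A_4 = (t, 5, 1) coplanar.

0

The points are coplanar iff A_1A_2 · (A_1A_3 × A_1A_4) = 0.
Expanding, this is linear in t: (-4)t + (0) = 0.
So t = 0.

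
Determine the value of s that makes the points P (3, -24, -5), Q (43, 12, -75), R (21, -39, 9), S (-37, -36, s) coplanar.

Normal to plane PQR: n = (-546, -1820, -1248); plane equation n·X = 48282.
Requiring n·S = 48282: (-1248)s + (85722) = 48282.
So s = 30.

30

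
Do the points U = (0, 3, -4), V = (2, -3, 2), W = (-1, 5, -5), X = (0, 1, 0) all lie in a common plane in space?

Yes

With U as base: UV = (2, -6, 6), UW = (-1, 2, -1), UX = (0, -2, 4).
UW × UX = (6, 4, 2).
UV · (UW × UX) = 0.
The scalar triple product vanishes, so the four points are coplanar.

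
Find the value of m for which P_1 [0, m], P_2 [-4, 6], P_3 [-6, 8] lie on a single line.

2

Collinearity: (P_1 − P_2) must be parallel to (P_3 − P_2) = (-2, 2).
Cross-multiplying the components: (m − 6)·(-2) = (4)·(2).
Solving gives m = 2.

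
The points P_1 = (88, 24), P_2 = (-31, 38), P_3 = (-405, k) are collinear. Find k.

82

The three points are collinear iff det[P_1P_2; P_1P_3] = 0.
This determinant is linear in k: (-119)k + (9758) = 0, so k = 82.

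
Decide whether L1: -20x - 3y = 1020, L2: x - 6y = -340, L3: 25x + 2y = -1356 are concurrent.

Lines aᵢx + bᵢy = cᵢ with pairwise distinct directions are concurrent exactly when det[aᵢ bᵢ cᵢ] = 0.
Here the determinant is 152.
Nonzero, so no common point exists.

No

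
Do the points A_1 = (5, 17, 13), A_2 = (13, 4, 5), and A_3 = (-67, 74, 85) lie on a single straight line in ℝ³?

No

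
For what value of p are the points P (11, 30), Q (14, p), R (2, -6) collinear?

42

Collinearity: (Q − P) must be parallel to (R − P) = (-9, -36).
Cross-multiplying the components: (p − 30)·(-9) = (3)·(-36).
Solving gives p = 42.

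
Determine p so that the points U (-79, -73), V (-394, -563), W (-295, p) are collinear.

-409

The three points are collinear iff det[UV; UW] = 0.
This determinant is linear in p: (-315)p + (-128835) = 0, so p = -409.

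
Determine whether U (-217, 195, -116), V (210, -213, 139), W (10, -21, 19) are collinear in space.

UV = (427, -408, 255), UW = (227, -216, 135).
UV × UW = (0, 240, 384).
The cross product is nonzero, so the points do not lie on one line.

No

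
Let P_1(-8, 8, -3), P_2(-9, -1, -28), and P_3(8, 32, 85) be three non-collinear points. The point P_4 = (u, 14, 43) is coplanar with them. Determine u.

11

A normal to the plane is n = P_1P_2 × P_1P_3 = (-192, -312, 120).
P_4 lies in the plane iff n · P_1P_4 = 0.
This gives (-192)u + (2112) = 0, so u = 11.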